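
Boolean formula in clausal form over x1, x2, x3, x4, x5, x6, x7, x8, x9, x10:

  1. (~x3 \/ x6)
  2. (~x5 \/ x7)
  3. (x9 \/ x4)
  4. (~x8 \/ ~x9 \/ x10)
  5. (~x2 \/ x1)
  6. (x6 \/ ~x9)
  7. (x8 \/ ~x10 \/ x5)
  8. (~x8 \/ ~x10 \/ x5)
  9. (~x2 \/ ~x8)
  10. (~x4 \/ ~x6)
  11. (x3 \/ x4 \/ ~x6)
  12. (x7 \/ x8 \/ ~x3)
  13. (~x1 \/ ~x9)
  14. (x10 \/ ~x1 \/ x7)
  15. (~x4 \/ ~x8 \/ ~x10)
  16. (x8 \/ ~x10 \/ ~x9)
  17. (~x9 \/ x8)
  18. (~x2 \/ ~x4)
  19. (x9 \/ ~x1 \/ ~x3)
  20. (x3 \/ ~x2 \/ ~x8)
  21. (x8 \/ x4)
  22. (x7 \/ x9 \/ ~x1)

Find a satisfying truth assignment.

x1=F, x2=F, x3=T, x4=F, x5=T, x6=T, x7=T, x8=T, x9=T, x10=T

Check each clause:
  1. (x6 \/ ~x3) — x6 is true.
  2. (~x5 \/ x7) — x7 is true.
  3. (x9 \/ x4) — x9 is true.
  4. (x10 \/ ~x9 \/ ~x8) — x10 is true.
  5. (~x2 \/ x1) — ~x2 is true.
  6. (~x9 \/ x6) — x6 is true.
  7. (x5 \/ ~x10 \/ x8) — x8 is true.
  8. (~x8 \/ ~x10 \/ x5) — x5 is true.
  9. (~x8 \/ ~x2) — ~x2 is true.
  10. (~x6 \/ ~x4) — ~x4 is true.
  11. (x3 \/ ~x6 \/ x4) — x3 is true.
  12. (x7 \/ x8 \/ ~x3) — x8 is true.
  13. (~x1 \/ ~x9) — ~x1 is true.
  14. (~x1 \/ x7 \/ x10) — x10 is true.
  15. (~x4 \/ ~x8 \/ ~x10) — ~x4 is true.
  16. (x8 \/ ~x10 \/ ~x9) — x8 is true.
  17. (x8 \/ ~x9) — x8 is true.
  18. (~x4 \/ ~x2) — ~x4 is true.
  19. (~x1 \/ ~x3 \/ x9) — x9 is true.
  20. (x3 \/ ~x2 \/ ~x8) — x3 is true.
  21. (x4 \/ x8) — x8 is true.
  22. (x9 \/ x7 \/ ~x1) — x9 is true.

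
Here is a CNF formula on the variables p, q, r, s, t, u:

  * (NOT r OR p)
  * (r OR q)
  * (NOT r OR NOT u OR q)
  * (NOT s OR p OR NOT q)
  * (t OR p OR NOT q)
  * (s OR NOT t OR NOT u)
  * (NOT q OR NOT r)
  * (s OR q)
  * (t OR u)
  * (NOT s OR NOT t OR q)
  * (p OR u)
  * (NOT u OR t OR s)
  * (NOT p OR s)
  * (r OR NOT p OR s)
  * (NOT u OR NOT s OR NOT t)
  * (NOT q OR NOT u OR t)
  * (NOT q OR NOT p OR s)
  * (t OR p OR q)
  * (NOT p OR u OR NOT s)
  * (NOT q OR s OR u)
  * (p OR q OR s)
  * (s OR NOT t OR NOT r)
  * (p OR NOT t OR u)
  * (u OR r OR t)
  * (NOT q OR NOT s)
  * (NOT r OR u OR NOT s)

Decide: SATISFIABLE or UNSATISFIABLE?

UNSATISFIABLE

s = True:
  propagation gives q=False, r=True, p=True, u=False; an empty clause results — contradiction.
s = False:
  propagation gives q=True, r=False, p=False, t=True; an empty clause results — contradiction.
Every branch closes, so no satisfying assignment exists.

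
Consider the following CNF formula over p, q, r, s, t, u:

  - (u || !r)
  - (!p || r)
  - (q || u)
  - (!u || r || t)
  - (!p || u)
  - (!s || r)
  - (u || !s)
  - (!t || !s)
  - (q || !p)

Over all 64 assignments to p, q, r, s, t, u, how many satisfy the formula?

Case analysis on u and r:
  u=1, r=1: 9 of the 16 assignments to (p,q,s,t) work.
  u=1, r=0: remaining (p,q,s,t) ∈ {(0,0,0,1); (0,1,0,1)} — 2.
  u=0, r=1: a clause becomes empty — 0.
  u=0, r=0: remaining (p,q,s,t) ∈ {(0,1,0,0); (0,1,0,1)} — 2.
Total: 9 + 2 + 0 + 2 = 13.

13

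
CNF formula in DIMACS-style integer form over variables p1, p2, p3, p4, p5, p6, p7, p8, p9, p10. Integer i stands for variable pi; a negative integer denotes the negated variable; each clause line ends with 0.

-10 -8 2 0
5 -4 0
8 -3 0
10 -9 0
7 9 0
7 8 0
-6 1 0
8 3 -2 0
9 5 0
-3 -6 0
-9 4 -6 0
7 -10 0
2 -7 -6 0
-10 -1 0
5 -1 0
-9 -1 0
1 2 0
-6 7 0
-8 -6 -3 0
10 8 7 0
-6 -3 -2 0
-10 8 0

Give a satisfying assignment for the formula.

p5 occurs only positively in the remaining clauses — set p5 = True.
Set p1 = True and propagate.
  then p10 is forced to False.
  then p9 is forced to False.
  then p7 is forced to True.
The remaining clauses are satisfied by p2 = True, p3 = False, p4 = True, p6 = True, p8 = True.
Every clause has at least one true literal under this assignment.
Check each clause:
  1. (p2 | ~p8 | ~p10) — p2 is true.
  2. (~p4 | p5) — p5 is true.
  3. (~p3 | p8) — p8 is true.
  4. (~p9 | p10) — ~p9 is true.
  5. (p9 | p7) — p7 is true.
  6. (p7 | p8) — p8 is true.
  7. (p1 | ~p6) — p1 is true.
  8. (p8 | ~p2 | p3) — p8 is true.
  9. (p9 | p5) — p5 is true.
  10. (~p3 | ~p6) — ~p3 is true.
  11. (~p9 | p4 | ~p6) — p4 is true.
  12. (~p10 | p7) — ~p10 is true.
  13. (p2 | ~p6 | ~p7) — p2 is true.
  14. (~p10 | ~p1) — ~p10 is true.
  15. (p5 | ~p1) — p5 is true.
  16. (~p9 | ~p1) — ~p9 is true.
  17. (p2 | p1) — p1 is true.
  18. (p7 | ~p6) — p7 is true.
  19. (~p6 | ~p3 | ~p8) — ~p3 is true.
  20. (p8 | p10 | p7) — p8 is true.
  21. (~p2 | ~p3 | ~p6) — ~p3 is true.
  22. (~p10 | p8) — p8 is true.

p1 = True, p2 = True, p3 = False, p4 = True, p5 = True, p6 = True, p7 = True, p8 = True, p9 = False, p10 = False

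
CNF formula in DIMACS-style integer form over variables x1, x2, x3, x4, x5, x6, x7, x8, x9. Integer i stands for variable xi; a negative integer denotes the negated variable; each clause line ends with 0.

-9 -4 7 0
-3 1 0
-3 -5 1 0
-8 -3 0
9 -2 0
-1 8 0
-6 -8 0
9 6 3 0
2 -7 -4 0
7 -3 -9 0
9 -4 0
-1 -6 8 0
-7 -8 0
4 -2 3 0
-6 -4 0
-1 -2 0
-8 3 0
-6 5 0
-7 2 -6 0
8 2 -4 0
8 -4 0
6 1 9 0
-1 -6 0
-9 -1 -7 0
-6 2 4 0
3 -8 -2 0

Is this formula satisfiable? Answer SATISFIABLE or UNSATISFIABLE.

Set x1 = False and propagate.
  then x3 is forced to False.
  then x8 is forced to False.
  then x4 is forced to False.
  then x2 is forced to False.
  then x6 is forced to False.
  then x9 is forced to True.
x5, x7 are now unconstrained; take x5 = True, x7 = True.
Every clause has at least one true literal under this assignment.
So x1=F, x2=F, x3=F, x4=F, x5=T, x6=F, x7=T, x8=F, x9=T is a satisfying assignment.

SATISFIABLE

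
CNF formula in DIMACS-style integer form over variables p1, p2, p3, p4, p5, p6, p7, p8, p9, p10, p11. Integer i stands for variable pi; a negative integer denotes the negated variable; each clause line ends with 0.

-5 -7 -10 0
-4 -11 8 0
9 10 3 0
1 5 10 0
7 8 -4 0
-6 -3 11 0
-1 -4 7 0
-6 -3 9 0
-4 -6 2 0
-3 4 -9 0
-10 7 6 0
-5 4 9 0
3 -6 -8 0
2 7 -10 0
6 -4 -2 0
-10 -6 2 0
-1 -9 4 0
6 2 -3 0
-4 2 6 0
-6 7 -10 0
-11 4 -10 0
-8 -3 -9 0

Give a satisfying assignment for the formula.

Try p1 = True.
Set p2 = False and propagate.
Branch on p3: take p3 = False.
The remaining clauses are satisfied by p4 = False, p5 = False, p6 = False, p7 = True, p8 = True, p9 = False, p10 = True, p11 = False.
Every clause has at least one true literal under this assignment.

p1 = True, p2 = False, p3 = False, p4 = False, p5 = False, p6 = False, p7 = True, p8 = True, p9 = False, p10 = True, p11 = False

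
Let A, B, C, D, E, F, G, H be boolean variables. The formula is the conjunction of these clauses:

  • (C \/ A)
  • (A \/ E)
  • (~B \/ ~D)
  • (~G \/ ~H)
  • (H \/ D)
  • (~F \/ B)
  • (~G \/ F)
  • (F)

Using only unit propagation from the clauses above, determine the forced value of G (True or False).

(F) stands alone — F = True.
(~F \/ B) with F = True leaves only B, so B = True.
From (~B \/ ~D) and B = True: D = False.
(H \/ D): since D = False, the clause reduces to (H). H = True.
From (~G \/ ~H) and H = True: G = False.

False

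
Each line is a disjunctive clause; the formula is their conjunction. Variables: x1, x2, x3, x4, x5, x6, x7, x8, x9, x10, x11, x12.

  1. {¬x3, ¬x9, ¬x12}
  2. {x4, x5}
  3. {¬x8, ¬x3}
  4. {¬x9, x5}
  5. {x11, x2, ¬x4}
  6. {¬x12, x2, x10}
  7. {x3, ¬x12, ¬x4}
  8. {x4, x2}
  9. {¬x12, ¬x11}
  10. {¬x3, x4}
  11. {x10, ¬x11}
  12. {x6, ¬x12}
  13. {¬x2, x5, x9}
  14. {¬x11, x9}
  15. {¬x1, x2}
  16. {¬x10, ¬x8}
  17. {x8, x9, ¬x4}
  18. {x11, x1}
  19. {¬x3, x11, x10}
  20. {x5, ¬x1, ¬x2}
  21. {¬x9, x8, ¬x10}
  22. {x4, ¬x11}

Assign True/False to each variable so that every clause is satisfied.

x1=True  x2=True  x3=False  x4=False  x5=True  x6=True  x7=False  x8=True  x9=True  x10=False  x11=False  x12=True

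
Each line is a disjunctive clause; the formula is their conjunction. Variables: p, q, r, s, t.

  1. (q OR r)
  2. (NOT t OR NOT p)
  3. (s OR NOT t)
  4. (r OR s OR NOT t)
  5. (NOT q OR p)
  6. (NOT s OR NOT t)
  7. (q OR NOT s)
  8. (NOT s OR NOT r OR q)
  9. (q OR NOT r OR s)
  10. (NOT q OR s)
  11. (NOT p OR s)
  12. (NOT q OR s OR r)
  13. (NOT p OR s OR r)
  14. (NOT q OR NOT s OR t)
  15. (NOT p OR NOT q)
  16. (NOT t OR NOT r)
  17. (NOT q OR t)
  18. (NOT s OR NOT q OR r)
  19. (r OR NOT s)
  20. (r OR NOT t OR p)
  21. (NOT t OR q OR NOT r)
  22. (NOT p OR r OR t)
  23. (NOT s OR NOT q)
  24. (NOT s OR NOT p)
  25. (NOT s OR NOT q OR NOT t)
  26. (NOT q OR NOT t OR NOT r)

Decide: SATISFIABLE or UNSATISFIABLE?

UNSATISFIABLE

s = True:
  propagation gives t=False, q=True; an empty clause results — contradiction.
s = False:
  propagation gives t=False, q=False, r=True; an empty clause results — contradiction.
Every branch closes, so no satisfying assignment exists.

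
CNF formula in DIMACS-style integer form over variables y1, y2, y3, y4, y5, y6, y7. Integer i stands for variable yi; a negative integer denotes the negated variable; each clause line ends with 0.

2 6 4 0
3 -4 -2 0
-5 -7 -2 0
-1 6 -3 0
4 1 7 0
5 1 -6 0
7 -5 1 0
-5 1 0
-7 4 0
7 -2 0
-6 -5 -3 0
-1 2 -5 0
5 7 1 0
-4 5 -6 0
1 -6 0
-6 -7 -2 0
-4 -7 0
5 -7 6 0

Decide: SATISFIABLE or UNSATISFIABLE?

Branch on y1: take y1 = True.
Try y2 = False.
  then y5 is forced to False.
Branch on y3: take y3 = False.
For the remaining variables, y4 = False, y6 = True, y7 = False works.
So y1=1, y2=0, y3=0, y4=0, y5=0, y6=1, y7=0 is a satisfying assignment.

SATISFIABLE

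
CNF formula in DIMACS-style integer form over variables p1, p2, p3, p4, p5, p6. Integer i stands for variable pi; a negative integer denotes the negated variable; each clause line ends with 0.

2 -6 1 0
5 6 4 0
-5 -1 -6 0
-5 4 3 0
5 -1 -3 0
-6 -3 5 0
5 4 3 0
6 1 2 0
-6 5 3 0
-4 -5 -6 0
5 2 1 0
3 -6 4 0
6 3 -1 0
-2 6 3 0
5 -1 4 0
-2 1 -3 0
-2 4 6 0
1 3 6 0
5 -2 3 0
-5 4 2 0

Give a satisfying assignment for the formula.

Branch on p1: take p1 = True.
Try p2 = False.
The remaining clauses are satisfied by p3 = True, p4 = True, p5 = True, p6 = False.

p1 = T, p2 = F, p3 = T, p4 = T, p5 = T, p6 = F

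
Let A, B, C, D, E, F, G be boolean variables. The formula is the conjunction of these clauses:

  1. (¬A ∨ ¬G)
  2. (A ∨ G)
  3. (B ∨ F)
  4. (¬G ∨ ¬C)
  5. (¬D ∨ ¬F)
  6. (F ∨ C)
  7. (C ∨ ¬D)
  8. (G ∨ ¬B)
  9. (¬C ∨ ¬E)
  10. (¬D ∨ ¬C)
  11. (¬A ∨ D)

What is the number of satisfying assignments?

The models are:
  A=F B=F C=F D=F E=F F=T G=T
  A=F B=F C=F D=F E=T F=T G=T
  A=F B=T C=F D=F E=F F=T G=T
  A=F B=T C=F D=F E=T F=T G=T
Count: 4.

4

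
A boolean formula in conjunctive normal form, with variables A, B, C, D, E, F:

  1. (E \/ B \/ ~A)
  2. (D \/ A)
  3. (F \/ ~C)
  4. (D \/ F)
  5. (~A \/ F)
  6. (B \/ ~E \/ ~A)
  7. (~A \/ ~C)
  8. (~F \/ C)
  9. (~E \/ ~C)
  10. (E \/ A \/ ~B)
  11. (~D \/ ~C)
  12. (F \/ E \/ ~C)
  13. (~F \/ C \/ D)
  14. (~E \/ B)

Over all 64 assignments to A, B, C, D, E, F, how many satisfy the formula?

2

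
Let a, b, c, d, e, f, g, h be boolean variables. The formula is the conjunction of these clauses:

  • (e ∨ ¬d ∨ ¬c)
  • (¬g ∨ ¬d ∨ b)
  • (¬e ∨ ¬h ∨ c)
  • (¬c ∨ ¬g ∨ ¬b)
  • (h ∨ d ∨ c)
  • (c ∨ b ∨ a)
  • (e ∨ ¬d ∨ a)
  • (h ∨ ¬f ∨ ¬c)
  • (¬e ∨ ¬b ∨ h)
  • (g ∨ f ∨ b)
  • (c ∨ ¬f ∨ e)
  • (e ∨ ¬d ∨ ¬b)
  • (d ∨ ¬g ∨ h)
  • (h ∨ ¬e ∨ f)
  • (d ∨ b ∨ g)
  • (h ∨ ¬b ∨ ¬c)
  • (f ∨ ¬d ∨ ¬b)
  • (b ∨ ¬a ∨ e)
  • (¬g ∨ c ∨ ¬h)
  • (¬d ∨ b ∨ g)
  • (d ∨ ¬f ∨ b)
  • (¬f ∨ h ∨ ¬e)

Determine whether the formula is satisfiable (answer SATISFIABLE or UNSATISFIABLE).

SATISFIABLE

Set a = False and propagate.
Set b = False and propagate.
  then c is forced to True.
The remaining clauses are satisfied by d = False, e = True, f = False, g = True, h = True.
So a = 0, b = 0, c = 1, d = 0, e = 1, f = 0, g = 1, h = 1 is a satisfying assignment.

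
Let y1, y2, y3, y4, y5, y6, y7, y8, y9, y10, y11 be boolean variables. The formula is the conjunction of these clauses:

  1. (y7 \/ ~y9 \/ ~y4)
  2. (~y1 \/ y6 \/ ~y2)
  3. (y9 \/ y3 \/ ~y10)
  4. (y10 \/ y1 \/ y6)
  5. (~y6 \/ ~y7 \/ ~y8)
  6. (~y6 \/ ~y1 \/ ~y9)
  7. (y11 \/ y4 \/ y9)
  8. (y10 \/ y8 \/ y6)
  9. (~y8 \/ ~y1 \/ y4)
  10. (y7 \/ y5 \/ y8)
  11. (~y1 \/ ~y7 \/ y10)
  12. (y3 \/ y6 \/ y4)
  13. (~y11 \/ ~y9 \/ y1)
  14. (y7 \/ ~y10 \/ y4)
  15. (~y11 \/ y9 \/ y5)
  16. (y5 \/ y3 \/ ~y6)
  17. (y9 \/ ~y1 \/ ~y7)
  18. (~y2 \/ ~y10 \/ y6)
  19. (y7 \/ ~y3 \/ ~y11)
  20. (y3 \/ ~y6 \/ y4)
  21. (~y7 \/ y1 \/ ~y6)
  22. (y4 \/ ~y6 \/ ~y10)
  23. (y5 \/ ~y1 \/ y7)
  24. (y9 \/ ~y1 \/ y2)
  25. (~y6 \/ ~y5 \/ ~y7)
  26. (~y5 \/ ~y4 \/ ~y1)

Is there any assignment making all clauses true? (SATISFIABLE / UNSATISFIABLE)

Try y1 = False.
Try y2 = True.
The remaining clauses are satisfied by y3 = True, y4 = True, y5 = False, y6 = True, y7 = False, y8 = True, y9 = False, y10 = True, y11 = False.
Every clause has at least one true literal under this assignment.
So y1=0, y2=1, y3=1, y4=1, y5=0, y6=1, y7=0, y8=1, y9=0, y10=1, y11=0 is a satisfying assignment.

SATISFIABLE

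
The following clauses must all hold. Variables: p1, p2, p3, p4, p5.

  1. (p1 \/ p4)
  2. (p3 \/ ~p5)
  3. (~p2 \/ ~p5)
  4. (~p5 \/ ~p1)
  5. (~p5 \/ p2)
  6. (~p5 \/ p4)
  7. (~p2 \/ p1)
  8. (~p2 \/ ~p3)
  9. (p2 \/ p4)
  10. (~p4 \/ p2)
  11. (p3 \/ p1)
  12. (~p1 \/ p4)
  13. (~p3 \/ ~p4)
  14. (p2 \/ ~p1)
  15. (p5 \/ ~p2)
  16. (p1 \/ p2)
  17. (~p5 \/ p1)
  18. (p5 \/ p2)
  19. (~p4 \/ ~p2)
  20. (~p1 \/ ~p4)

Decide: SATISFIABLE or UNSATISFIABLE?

UNSATISFIABLE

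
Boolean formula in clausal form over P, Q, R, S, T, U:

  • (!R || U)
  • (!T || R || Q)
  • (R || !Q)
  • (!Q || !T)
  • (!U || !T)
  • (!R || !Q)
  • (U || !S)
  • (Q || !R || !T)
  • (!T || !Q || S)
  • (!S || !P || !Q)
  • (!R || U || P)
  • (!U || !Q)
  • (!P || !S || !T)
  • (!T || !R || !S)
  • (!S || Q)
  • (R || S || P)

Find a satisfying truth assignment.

P = True, Q = False, R = False, S = False, T = False, U = False

Pure literal: T appears only negated; assign T = False.
Branch on P: take P = True.
For the remaining variables, Q = False, R = False, S = False, U = False works.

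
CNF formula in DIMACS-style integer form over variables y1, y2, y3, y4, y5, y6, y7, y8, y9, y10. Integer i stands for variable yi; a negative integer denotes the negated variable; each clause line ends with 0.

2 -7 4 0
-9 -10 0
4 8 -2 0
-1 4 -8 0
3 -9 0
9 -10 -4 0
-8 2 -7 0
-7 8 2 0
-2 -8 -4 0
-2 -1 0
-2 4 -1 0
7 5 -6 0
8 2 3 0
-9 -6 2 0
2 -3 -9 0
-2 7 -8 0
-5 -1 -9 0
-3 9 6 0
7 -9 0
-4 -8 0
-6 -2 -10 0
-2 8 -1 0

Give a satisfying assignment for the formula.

y1=F, y2=T, y3=F, y4=F, y5=F, y6=F, y7=T, y8=T, y9=F, y10=T

Check each clause:
  1. {¬y7, y4, y2} — y2 is true.
  2. {¬y10, ¬y9} — ¬y9 is true.
  3. {¬y2, y8, y4} — y8 is true.
  4. {y4, ¬y1, ¬y8} — ¬y1 is true.
  5. {¬y9, y3} — ¬y9 is true.
  6. {y9, ¬y4, ¬y10} — ¬y4 is true.
  7. {y2, ¬y8, ¬y7} — y2 is true.
  8. {y8, y2, ¬y7} — y8 is true.
  9. {¬y8, ¬y2, ¬y4} — ¬y4 is true.
  10. {¬y1, ¬y2} — ¬y1 is true.
  11. {y4, ¬y2, ¬y1} — ¬y1 is true.
  12. {¬y6, y5, y7} — ¬y6 is true.
  13. {y2, y8, y3} — y8 is true.
  14. {¬y9, ¬y6, y2} — ¬y6 is true.
  15. {¬y9, ¬y3, y2} — y2 is true.
  16. {¬y8, ¬y2, y7} — y7 is true.
  17. {¬y9, ¬y1, ¬y5} — ¬y5 is true.
  18. {y6, ¬y3, y9} — ¬y3 is true.
  19. {¬y9, y7} — y7 is true.
  20. {¬y4, ¬y8} — ¬y4 is true.
  21. {¬y10, ¬y2, ¬y6} — ¬y6 is true.
  22. {y8, ¬y1, ¬y2} — y8 is true.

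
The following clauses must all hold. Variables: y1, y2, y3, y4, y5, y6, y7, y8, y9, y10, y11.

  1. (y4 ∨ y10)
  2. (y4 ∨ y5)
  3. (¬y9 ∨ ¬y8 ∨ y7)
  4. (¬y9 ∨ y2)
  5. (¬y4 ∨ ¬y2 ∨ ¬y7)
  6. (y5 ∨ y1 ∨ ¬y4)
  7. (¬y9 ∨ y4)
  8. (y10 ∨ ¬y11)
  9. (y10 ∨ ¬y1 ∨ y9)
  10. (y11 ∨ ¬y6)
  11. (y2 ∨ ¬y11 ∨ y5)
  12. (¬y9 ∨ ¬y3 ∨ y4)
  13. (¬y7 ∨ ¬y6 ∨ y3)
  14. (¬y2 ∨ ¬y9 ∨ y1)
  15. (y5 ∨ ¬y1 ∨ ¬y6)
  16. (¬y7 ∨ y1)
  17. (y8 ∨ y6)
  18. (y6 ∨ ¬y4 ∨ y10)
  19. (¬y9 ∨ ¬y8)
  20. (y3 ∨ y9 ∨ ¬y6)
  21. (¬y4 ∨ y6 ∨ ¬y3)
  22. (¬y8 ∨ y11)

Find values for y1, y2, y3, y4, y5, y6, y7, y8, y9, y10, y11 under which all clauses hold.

y5 occurs only positively in the remaining clauses — set y5 = True.
y10 occurs only positively in the remaining clauses — set y10 = True.
Branch on y1: take y1 = False.
  then y7 is forced to False.
Branch on y2: take y2 = True.
  then y9 is forced to False.
Branch on y3: take y3 = True.
The remaining clauses are satisfied by y4 = False, y6 = False, y8 = True, y11 = True.

y1=F  y2=T  y3=T  y4=F  y5=T  y6=F  y7=F  y8=T  y9=F  y10=T  y11=T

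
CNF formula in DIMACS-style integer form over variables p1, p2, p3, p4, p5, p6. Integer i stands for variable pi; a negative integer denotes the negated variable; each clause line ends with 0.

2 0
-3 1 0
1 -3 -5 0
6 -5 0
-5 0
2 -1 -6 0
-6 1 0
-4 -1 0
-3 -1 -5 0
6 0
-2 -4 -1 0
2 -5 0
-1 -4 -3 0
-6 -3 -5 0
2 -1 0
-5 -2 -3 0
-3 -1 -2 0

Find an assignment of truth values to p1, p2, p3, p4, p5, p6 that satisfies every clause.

p1 = T, p2 = T, p3 = F, p4 = F, p5 = F, p6 = T

Check each clause:
  1. (p2) — p2 is true.
  2. (!p3 || p1) — p1 is true.
  3. (!p3 || !p5 || p1) — p1 is true.
  4. (!p5 || p6) — !p5 is true.
  5. (!p5) — !p5 is true.
  6. (!p1 || p2 || !p6) — p2 is true.
  7. (p1 || !p6) — p1 is true.
  8. (!p1 || !p4) — !p4 is true.
  9. (!p3 || !p1 || !p5) — !p5 is true.
  10. (p6) — p6 is true.
  11. (!p4 || !p1 || !p2) — !p4 is true.
  12. (p2 || !p5) — p2 is true.
  13. (!p4 || !p1 || !p3) — !p4 is true.
  14. (!p6 || !p5 || !p3) — !p5 is true.
  15. (p2 || !p1) — p2 is true.
  16. (!p5 || !p2 || !p3) — !p5 is true.
  17. (!p3 || !p2 || !p1) — !p3 is true.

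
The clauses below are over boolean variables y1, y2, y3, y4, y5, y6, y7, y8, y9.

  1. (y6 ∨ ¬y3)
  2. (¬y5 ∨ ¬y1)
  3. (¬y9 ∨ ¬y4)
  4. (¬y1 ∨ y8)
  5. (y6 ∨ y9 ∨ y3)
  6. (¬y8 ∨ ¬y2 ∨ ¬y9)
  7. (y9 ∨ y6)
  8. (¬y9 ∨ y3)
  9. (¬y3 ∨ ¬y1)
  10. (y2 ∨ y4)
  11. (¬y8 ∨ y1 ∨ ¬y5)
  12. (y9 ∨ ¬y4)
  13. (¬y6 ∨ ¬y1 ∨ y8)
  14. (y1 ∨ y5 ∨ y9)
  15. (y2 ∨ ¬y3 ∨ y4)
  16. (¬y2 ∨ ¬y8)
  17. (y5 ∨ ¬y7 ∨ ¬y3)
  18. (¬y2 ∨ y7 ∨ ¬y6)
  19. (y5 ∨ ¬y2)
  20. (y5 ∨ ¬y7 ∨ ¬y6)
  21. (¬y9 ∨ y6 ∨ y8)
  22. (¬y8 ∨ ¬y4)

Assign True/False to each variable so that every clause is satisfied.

y1=F, y2=T, y3=F, y4=F, y5=T, y6=T, y7=T, y8=F, y9=F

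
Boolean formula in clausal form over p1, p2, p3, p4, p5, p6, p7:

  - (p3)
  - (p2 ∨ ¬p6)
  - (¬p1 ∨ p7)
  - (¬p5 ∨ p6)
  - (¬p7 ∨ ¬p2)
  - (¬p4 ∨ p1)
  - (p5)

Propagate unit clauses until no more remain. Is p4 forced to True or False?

Unit clause (p3) sets p3 = True.
(p5) stands alone — p5 = True.
(¬p5 ∨ p6): since p5 = True, the clause reduces to (p6). p6 = True.
From (¬p6 ∨ p2) and p6 = True: p2 = True.
(¬p2 ∨ ¬p7) with p2 = True leaves only ¬p7, so p7 = False.
(¬p1 ∨ p7): since p7 = False, the clause reduces to (¬p1). p1 = False.
(p1 ∨ ¬p4) with p1 = False leaves only ¬p4, so p4 = False.

False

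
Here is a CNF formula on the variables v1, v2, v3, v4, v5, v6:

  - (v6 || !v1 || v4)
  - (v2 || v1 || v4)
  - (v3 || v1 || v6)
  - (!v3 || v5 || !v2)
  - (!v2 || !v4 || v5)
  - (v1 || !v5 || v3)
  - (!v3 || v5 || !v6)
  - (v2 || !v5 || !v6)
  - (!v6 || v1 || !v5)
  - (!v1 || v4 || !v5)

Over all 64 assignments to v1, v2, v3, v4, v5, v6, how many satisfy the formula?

17

Case analysis on v5 and v1:
  v5=T, v1=T: v3 free; 3 ways for (v2,v4,v6) × 2^1 = 6.
  v5=T, v1=F: remaining (v2,v3,v4,v6) ∈ {(F,T,T,F); (T,T,F,F); (T,T,T,F)} — 3.
  v5=F, v1=T: 5 of the 16 assignments to (v2,v3,v4,v6) work.
  v5=F, v1=F: remaining (v2,v3,v4,v6) ∈ {(F,F,T,T); (F,T,T,F); (T,F,F,T)} — 3.
Total: 6 + 3 + 5 + 3 = 17.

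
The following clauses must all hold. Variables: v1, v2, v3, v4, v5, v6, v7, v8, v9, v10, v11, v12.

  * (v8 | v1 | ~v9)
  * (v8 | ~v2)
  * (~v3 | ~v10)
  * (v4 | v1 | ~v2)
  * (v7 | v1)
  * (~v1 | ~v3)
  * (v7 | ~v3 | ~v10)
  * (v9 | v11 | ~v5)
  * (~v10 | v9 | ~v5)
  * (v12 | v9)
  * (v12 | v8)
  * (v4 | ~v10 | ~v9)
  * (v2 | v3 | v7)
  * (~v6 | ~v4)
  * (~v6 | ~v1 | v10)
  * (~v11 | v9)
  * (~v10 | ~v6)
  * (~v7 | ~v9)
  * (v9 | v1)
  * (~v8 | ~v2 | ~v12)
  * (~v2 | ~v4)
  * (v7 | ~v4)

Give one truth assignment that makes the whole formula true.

v1=T  v2=F  v3=F  v4=T  v5=F  v6=F  v7=T  v8=T  v9=F  v10=F  v11=F  v12=T

Pure literal: v5 appears only negated; assign v5 = False.
v6 occurs only negated in the remaining clauses — set v6 = False.
Set v1 = True and propagate.
  then v3 is forced to False.
Branch on v2: take v2 = False.
  then v7 is forced to True.
  then v9 is forced to False.
  then v12 is forced to True.
  then v11 is forced to False.
v4, v8, v10 are now unconstrained; take v4 = True, v8 = True, v10 = False.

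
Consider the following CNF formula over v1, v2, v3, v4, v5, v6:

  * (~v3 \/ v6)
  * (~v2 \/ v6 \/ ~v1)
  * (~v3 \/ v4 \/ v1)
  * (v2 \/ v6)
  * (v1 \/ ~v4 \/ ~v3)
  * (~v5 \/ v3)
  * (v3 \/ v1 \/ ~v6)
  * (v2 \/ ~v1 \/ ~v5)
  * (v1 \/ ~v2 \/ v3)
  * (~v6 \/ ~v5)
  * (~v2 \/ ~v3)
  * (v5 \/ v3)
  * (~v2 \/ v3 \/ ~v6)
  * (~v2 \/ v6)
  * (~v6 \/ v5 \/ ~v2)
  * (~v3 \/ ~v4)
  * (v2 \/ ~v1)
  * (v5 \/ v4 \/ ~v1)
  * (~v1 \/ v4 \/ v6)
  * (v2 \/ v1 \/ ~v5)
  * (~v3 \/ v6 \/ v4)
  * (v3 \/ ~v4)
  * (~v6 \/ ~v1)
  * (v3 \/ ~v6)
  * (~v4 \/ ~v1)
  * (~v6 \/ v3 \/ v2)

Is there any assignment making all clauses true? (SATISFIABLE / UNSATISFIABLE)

UNSATISFIABLE

v3 = True:
  propagation gives v6=True, v5=False, v2=False, v4=False; an empty clause results — contradiction.
v3 = False:
  propagation gives v5=False; an empty clause results — contradiction.
Every branch closes, so no satisfying assignment exists.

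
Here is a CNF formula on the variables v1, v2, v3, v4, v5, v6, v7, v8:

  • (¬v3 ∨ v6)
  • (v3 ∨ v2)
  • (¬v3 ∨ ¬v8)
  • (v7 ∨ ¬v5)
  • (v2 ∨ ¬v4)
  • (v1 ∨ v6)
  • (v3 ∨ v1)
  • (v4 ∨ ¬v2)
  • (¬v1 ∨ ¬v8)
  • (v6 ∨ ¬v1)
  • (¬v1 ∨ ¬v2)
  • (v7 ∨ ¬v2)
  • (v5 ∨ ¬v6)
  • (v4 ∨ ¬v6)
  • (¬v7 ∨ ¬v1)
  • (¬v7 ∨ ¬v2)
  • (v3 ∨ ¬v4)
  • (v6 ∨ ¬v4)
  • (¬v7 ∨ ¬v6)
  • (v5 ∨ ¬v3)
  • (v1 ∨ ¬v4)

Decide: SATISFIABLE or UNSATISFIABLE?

UNSATISFIABLE

v1 = True:
  propagation gives v8=False, v6=True, v2=False, v3=True; an empty clause results — contradiction.
v1 = False:
  propagation gives v6=True, v3=True, v8=False, v5=True; an empty clause results — contradiction.
Every branch closes, so no satisfying assignment exists.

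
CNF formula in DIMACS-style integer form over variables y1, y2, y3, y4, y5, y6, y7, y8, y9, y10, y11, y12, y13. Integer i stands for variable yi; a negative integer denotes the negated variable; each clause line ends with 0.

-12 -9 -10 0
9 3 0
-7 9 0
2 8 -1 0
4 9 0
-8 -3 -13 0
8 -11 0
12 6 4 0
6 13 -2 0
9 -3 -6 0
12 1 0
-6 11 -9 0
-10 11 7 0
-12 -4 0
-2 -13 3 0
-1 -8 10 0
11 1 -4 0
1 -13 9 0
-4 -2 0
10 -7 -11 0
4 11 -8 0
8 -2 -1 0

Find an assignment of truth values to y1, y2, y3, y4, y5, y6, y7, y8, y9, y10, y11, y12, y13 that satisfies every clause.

y1=False, y2=False, y3=False, y4=False, y5=True, y6=True, y7=False, y8=True, y9=True, y10=False, y11=True, y12=True, y13=False

Try y1 = False.
  then y12 is forced to True.
  then y4 is forced to False.
  then y9 is forced to True.
  then y10 is forced to False.
Branch on y2: take y2 = False.
The remaining clauses are satisfied by y3 = False, y5 = True, y6 = True, y7 = False, y8 = True, y11 = True, y13 = False.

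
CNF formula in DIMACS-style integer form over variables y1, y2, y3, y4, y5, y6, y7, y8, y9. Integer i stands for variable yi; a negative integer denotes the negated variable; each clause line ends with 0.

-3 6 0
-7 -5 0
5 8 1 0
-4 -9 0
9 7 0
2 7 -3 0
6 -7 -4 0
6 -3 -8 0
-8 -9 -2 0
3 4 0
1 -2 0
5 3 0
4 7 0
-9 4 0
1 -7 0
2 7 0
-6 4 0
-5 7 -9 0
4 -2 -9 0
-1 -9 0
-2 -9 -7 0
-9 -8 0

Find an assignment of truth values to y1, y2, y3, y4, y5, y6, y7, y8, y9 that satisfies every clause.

y1=True, y2=False, y3=True, y4=True, y5=False, y6=True, y7=True, y8=False, y9=False

Check each clause:
  1. (~y3 | y6) — y6 is true.
  2. (~y5 | ~y7) — ~y5 is true.
  3. (y8 | y1 | y5) — y1 is true.
  4. (~y9 | ~y4) — ~y9 is true.
  5. (y7 | y9) — y7 is true.
  6. (y2 | y7 | ~y3) — y7 is true.
  7. (~y4 | y6 | ~y7) — y6 is true.
  8. (~y8 | y6 | ~y3) — ~y8 is true.
  9. (~y2 | ~y8 | ~y9) — ~y8 is true.
  10. (y4 | y3) — y3 is true.
  11. (y1 | ~y2) — y1 is true.
  12. (y3 | y5) — y3 is true.
  13. (y7 | y4) — y4 is true.
  14. (y4 | ~y9) — y4 is true.
  15. (y1 | ~y7) — y1 is true.
  16. (y2 | y7) — y7 is true.
  17. (y4 | ~y6) — y4 is true.
  18. (y7 | ~y9 | ~y5) — ~y5 is true.
  19. (~y9 | y4 | ~y2) — y4 is true.
  20. (~y1 | ~y9) — ~y9 is true.
  21. (~y2 | ~y9 | ~y7) — ~y2 is true.
  22. (~y8 | ~y9) — ~y8 is true.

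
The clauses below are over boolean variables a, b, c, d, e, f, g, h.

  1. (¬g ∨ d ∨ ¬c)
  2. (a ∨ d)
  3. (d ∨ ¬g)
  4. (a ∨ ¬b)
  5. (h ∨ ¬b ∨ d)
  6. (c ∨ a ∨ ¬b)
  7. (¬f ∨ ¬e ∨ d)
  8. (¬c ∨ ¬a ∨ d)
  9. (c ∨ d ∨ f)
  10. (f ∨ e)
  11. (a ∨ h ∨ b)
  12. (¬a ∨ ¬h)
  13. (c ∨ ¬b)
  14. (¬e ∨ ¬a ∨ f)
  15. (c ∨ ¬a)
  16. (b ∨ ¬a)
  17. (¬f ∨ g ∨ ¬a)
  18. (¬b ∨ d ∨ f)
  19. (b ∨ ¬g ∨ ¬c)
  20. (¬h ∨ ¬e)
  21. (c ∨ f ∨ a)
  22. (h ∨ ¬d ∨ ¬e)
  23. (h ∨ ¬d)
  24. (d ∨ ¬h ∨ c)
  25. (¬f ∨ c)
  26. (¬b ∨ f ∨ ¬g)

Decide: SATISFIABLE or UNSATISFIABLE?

SATISFIABLE

Set a = False and propagate.
  then d is forced to True.
  then b is forced to False.
  then h is forced to True.
  then e is forced to False.
  then f is forced to True.
  then c is forced to True.
  then g is forced to False.
Every clause has at least one true literal under this assignment.
So a=0  b=0  c=1  d=1  e=0  f=1  g=0  h=1 is a satisfying assignment.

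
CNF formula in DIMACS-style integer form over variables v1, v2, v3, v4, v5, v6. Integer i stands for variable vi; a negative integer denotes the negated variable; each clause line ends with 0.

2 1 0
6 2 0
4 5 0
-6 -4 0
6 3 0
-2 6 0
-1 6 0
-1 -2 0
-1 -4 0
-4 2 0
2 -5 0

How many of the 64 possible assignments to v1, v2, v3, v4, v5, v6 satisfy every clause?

2

Satisfying assignments:
  v1=F v2=T v3=F v4=F v5=T v6=T
  v1=F v2=T v3=T v4=F v5=T v6=T
That's 2 in total.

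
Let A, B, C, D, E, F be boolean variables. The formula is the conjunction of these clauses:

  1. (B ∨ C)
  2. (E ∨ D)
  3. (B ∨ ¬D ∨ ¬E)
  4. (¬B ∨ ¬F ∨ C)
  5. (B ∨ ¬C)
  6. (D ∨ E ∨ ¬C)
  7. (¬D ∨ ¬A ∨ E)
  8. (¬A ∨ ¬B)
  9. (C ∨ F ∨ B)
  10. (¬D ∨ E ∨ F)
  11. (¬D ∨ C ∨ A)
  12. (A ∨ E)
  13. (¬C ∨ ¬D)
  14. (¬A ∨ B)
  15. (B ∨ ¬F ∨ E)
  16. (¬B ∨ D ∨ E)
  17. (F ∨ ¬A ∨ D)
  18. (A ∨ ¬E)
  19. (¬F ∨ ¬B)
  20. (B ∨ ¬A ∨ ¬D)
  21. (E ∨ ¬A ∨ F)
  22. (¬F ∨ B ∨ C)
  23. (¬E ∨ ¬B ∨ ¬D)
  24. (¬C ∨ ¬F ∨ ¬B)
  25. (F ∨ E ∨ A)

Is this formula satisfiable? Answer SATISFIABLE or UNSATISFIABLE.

B = True:
  propagation gives A=False, E=True; an empty clause results — contradiction.
B = False:
  propagation gives C=True; an empty clause results — contradiction.
Every branch closes, so no satisfying assignment exists.

UNSATISFIABLE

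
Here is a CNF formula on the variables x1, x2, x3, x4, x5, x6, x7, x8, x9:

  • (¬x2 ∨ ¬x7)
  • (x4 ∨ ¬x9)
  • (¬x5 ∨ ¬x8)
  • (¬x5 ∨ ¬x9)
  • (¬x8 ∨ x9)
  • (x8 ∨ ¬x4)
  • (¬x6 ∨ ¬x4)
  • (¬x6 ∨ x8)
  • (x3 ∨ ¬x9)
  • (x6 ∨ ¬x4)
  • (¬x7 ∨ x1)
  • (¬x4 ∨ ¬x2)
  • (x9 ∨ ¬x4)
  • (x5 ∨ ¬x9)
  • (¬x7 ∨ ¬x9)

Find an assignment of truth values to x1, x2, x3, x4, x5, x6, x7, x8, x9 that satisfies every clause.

x1=1, x2=1, x3=1, x4=0, x5=0, x6=0, x7=0, x8=0, x9=0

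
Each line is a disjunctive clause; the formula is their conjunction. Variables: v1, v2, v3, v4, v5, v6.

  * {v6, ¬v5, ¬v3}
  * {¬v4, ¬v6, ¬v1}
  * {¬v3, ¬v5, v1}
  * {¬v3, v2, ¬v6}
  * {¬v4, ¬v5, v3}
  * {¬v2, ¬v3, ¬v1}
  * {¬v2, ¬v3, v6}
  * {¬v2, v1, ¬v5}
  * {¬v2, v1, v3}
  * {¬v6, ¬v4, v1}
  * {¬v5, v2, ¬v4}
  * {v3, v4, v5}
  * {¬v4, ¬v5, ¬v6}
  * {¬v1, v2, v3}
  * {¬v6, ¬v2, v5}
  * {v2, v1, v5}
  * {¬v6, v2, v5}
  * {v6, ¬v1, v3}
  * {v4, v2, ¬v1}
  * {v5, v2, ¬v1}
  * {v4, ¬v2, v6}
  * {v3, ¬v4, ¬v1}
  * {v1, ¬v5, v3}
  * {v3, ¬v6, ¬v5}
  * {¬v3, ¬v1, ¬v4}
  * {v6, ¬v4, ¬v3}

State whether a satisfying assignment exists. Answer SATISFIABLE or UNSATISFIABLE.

v3 = True:
  v2 = True:
    propagation gives v1=False, v5=False, v6=True; an empty clause results — contradiction.
  v2 = False:
    propagation gives v6=False, v5=False, v1=True; an empty clause results — contradiction.
v3 = False:
  v1 = True:
    propagation gives v2=True, v6=True, v4=False, v5=True; an empty clause results — contradiction.
  v1 = False:
    propagation gives v2=False, v5=True; an empty clause results — contradiction.
Every branch closes, so no satisfying assignment exists.

UNSATISFIABLE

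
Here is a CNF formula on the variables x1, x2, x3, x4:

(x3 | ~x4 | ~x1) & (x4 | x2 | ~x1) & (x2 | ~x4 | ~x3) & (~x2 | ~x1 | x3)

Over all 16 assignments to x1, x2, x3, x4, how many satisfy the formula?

9

Case analysis on x1 and x2:
  x1=1, x2=1: remaining (x3,x4) ∈ {(1,0); (1,1)} — 2.
  x1=1, x2=0: a clause becomes empty — 0.
  x1=0, x2=1: remaining (x3,x4) ∈ {(0,0); (0,1); (1,0); (1,1)} — 4.
  x1=0, x2=0: remaining (x3,x4) ∈ {(0,0); (0,1); (1,0)} — 3.
Total: 2 + 0 + 4 + 3 = 9.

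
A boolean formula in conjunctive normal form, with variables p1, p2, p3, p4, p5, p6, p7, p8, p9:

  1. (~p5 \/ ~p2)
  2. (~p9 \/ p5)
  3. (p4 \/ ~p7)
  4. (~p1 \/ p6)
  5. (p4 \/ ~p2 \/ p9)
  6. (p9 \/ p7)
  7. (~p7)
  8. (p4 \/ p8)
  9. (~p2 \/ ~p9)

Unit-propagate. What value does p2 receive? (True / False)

False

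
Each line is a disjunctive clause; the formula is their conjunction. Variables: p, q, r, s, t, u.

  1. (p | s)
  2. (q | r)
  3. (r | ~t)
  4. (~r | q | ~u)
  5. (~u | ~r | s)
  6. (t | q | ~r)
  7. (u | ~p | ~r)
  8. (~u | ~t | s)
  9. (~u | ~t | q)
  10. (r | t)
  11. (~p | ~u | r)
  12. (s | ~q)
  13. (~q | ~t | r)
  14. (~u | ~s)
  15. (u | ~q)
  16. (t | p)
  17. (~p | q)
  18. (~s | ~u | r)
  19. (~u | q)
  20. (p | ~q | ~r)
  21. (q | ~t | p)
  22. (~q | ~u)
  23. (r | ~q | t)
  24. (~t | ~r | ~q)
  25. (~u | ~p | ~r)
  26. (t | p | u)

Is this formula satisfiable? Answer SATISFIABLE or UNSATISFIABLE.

q = True:
  propagation gives s=True, u=False; an empty clause results — contradiction.
q = False:
  propagation gives r=True, u=False, t=True, p=False; an empty clause results — contradiction.
Every branch closes, so no satisfying assignment exists.

UNSATISFIABLE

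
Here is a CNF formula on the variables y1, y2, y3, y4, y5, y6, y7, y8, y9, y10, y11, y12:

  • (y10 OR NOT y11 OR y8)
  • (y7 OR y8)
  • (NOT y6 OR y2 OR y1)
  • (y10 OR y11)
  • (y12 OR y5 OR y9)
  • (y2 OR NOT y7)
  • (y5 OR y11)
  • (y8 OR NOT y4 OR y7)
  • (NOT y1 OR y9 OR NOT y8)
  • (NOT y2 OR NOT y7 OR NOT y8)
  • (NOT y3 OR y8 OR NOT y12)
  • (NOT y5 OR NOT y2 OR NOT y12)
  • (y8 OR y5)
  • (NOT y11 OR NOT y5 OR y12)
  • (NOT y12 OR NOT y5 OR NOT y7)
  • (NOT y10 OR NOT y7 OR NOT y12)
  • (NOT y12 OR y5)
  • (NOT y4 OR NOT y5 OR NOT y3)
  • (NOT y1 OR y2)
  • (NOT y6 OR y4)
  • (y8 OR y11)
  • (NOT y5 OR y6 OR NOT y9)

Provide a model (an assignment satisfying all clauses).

y1 = 0, y2 = 1, y3 = 0, y4 = 0, y5 = 1, y6 = 0, y7 = 0, y8 = 1, y9 = 0, y10 = 1, y11 = 0, y12 = 0

Check each clause:
  1. (y10 OR y8 OR NOT y11) — y8 is true.
  2. (y7 OR y8) — y8 is true.
  3. (y2 OR NOT y6 OR y1) — y2 is true.
  4. (y11 OR y10) — y10 is true.
  5. (y5 OR y12 OR y9) — y5 is true.
  6. (y2 OR NOT y7) — NOT y7 is true.
  7. (y11 OR y5) — y5 is true.
  8. (y8 OR NOT y4 OR y7) — y8 is true.
  9. (NOT y8 OR NOT y1 OR y9) — NOT y1 is true.
  10. (NOT y7 OR NOT y2 OR NOT y8) — NOT y7 is true.
  11. (NOT y3 OR NOT y12 OR y8) — y8 is true.
  12. (NOT y2 OR NOT y12 OR NOT y5) — NOT y12 is true.
  13. (y8 OR y5) — y8 is true.
  14. (NOT y11 OR NOT y5 OR y12) — NOT y11 is true.
  15. (NOT y12 OR NOT y5 OR NOT y7) — NOT y7 is true.
  16. (NOT y12 OR NOT y10 OR NOT y7) — NOT y7 is true.
  17. (y5 OR NOT y12) — NOT y12 is true.
  18. (NOT y5 OR NOT y4 OR NOT y3) — NOT y4 is true.
  19. (y2 OR NOT y1) — y2 is true.
  20. (NOT y6 OR y4) — NOT y6 is true.
  21. (y8 OR y11) — y8 is true.
  22. (NOT y9 OR NOT y5 OR y6) — NOT y9 is true.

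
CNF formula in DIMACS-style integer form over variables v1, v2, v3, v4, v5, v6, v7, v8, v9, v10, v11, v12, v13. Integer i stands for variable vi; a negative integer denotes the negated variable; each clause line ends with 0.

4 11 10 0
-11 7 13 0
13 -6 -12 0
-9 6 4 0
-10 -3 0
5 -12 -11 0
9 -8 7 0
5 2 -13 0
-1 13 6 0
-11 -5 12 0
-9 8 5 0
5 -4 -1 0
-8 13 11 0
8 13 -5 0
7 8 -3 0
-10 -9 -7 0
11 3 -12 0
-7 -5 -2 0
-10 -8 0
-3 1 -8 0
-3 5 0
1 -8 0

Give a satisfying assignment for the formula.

v1=True  v2=True  v3=False  v4=False  v5=False  v6=True  v7=True  v8=False  v9=False  v10=False  v11=True  v12=False  v13=False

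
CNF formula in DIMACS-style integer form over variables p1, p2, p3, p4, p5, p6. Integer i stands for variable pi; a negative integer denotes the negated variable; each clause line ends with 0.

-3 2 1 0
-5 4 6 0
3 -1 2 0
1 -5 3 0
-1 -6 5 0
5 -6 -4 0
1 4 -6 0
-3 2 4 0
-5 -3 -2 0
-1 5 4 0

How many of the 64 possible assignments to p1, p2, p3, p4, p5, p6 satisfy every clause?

Split on p1, then p5.
  p1=T, p5=T: 5 of the 16 assignments to (p2,p3,p4,p6) work.
  p1=T, p5=F: remaining (p2,p3,p4,p6) ∈ {(F,T,T,F); (T,F,T,F); (T,T,T,F)} — 3.
  p1=F, p5=T: a clause becomes empty — 0.
  p1=F, p5=F: p4 free; 3 ways for (p2,p3,p6) × 2^1 = 6.
Total: 5 + 3 + 0 + 6 = 14.

14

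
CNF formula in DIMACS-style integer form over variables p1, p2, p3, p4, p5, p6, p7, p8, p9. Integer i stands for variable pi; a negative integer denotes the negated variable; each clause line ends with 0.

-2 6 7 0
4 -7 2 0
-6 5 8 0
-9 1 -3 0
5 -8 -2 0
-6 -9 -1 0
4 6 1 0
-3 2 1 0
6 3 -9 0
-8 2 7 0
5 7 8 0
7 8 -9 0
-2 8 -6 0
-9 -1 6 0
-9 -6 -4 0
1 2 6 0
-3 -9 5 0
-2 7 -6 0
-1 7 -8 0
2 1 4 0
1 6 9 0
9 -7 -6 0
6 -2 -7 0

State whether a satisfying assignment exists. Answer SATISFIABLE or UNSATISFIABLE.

SATISFIABLE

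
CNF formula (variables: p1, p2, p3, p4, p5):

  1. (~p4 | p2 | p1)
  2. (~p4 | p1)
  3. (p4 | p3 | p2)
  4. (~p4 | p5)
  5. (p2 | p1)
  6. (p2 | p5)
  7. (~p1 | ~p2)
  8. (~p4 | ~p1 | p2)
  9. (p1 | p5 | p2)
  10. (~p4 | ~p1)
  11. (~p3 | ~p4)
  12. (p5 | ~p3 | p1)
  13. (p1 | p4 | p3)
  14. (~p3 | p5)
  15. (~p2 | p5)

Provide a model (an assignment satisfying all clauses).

p1 = T  p2 = F  p3 = T  p4 = F  p5 = T

Check each clause:
  1. (~p4 | p1 | p2) — p1 is true.
  2. (~p4 | p1) — p1 is true.
  3. (p4 | p3 | p2) — p3 is true.
  4. (p5 | ~p4) — ~p4 is true.
  5. (p1 | p2) — p1 is true.
  6. (p2 | p5) — p5 is true.
  7. (~p1 | ~p2) — ~p2 is true.
  8. (p2 | ~p4 | ~p1) — ~p4 is true.
  9. (p5 | p2 | p1) — p1 is true.
  10. (~p1 | ~p4) — ~p4 is true.
  11. (~p4 | ~p3) — ~p4 is true.
  12. (p1 | ~p3 | p5) — p1 is true.
  13. (p3 | p4 | p1) — p1 is true.
  14. (p5 | ~p3) — p5 is true.
  15. (p5 | ~p2) — p5 is true.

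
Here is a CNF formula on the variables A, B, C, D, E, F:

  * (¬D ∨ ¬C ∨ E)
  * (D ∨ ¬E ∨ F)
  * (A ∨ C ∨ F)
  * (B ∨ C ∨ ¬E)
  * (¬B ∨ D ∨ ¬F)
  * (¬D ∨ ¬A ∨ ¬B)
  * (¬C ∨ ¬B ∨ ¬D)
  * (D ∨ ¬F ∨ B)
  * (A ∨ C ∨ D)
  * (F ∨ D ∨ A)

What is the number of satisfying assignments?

Case analysis on D and B:
  D=T, B=T: remaining (A,C,E,F) ∈ {(F,F,F,T); (F,F,T,T)} — 2.
  D=T, B=F: 7 of the 16 assignments to (A,C,E,F) work.
  D=F, B=T: remaining (A,C,E,F) ∈ {(T,F,F,F); (T,T,F,F)} — 2.
  D=F, B=F: remaining (A,C,E,F) ∈ {(T,F,F,F); (T,T,F,F)} — 2.
Total: 2 + 7 + 2 + 2 = 13.

13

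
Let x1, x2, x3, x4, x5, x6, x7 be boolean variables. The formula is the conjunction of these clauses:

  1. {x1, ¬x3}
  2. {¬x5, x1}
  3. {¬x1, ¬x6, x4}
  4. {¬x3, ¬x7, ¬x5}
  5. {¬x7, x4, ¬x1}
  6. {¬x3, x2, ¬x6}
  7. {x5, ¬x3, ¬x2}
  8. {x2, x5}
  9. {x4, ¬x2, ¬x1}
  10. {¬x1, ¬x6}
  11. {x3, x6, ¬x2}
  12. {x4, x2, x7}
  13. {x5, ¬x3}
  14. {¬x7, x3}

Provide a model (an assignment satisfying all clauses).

x1=1, x2=0, x3=0, x4=1, x5=1, x6=0, x7=0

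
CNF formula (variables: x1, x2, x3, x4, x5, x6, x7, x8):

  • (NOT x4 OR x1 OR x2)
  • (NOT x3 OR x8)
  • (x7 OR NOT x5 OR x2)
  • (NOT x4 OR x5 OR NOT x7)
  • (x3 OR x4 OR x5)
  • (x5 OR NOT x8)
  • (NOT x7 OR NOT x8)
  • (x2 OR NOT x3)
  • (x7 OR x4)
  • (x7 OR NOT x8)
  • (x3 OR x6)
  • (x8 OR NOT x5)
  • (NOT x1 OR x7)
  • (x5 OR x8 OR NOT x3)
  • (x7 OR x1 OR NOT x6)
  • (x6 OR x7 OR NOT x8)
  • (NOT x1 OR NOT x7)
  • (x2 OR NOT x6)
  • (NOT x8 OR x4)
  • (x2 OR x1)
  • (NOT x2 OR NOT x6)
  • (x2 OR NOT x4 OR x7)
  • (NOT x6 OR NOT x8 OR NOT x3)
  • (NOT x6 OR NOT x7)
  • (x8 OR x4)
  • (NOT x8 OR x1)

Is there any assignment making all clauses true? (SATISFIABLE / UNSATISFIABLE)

x7 = True:
  propagation gives x8=False, x3=False, x6=True; an empty clause results — contradiction.
x7 = False:
  propagation gives x4=True, x8=False, x3=False, x6=True; an empty clause results — contradiction.
Every branch closes, so no satisfying assignment exists.

UNSATISFIABLE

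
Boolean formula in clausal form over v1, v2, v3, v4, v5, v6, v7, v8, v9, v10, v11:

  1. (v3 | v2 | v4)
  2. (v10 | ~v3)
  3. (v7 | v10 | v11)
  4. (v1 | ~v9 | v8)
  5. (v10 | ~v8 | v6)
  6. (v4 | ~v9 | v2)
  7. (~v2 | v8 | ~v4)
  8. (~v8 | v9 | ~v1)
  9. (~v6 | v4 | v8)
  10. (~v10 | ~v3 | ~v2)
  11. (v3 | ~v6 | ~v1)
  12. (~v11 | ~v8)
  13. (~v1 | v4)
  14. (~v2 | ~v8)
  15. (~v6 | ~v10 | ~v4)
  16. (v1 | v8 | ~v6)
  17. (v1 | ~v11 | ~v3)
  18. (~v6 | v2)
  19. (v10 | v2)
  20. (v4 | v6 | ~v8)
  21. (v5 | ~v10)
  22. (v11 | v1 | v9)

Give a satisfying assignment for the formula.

v1=1  v2=0  v3=0  v4=1  v5=1  v6=0  v7=0  v8=0  v9=0  v10=1  v11=1

Check each clause:
  1. (v3 | v2 | v4) — v4 is true.
  2. (v10 | ~v3) — v10 is true.
  3. (v7 | v11 | v10) — v10 is true.
  4. (v1 | v8 | ~v9) — v1 is true.
  5. (v10 | ~v8 | v6) — ~v8 is true.
  6. (v4 | ~v9 | v2) — v4 is true.
  7. (v8 | ~v4 | ~v2) — ~v2 is true.
  8. (v9 | ~v1 | ~v8) — ~v8 is true.
  9. (v8 | v4 | ~v6) — ~v6 is true.
  10. (~v10 | ~v3 | ~v2) — ~v3 is true.
  11. (v3 | ~v6 | ~v1) — ~v6 is true.
  12. (~v8 | ~v11) — ~v8 is true.
  13. (~v1 | v4) — v4 is true.
  14. (~v8 | ~v2) — ~v8 is true.
  15. (~v10 | ~v4 | ~v6) — ~v6 is true.
  16. (v8 | v1 | ~v6) — v1 is true.
  17. (~v11 | ~v3 | v1) — ~v3 is true.
  18. (v2 | ~v6) — ~v6 is true.
  19. (v2 | v10) — v10 is true.
  20. (v6 | v4 | ~v8) — ~v8 is true.
  21. (v5 | ~v10) — v5 is true.
  22. (v1 | v11 | v9) — v11 is true.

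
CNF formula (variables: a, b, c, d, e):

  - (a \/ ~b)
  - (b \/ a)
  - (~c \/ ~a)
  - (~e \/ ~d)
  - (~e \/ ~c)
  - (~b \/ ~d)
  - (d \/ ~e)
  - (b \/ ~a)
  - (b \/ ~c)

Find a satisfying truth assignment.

a=1, b=1, c=0, d=0, e=0

Pure literal: c appears only negated; assign c = False.
e occurs only negated in the remaining clauses — set e = False.
Try a = True.
  then b is forced to True.
  then d is forced to False.
Every clause has at least one true literal under this assignment.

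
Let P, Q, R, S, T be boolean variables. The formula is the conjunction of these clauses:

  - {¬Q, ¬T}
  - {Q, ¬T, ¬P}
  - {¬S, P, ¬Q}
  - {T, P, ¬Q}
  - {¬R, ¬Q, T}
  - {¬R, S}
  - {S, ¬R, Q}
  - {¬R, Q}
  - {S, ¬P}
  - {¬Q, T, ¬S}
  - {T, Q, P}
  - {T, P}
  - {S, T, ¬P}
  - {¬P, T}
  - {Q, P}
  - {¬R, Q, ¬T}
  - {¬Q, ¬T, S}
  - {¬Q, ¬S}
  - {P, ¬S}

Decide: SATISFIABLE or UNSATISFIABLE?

UNSATISFIABLE

Q = True:
  propagation gives T=False, P=True; an empty clause results — contradiction.
Q = False:
  propagation gives R=False, P=True, T=False; an empty clause results — contradiction.
Every branch closes, so no satisfying assignment exists.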